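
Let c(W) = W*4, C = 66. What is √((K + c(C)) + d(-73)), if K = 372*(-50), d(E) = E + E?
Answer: I*√18482 ≈ 135.95*I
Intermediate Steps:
d(E) = 2*E
c(W) = 4*W
K = -18600
√((K + c(C)) + d(-73)) = √((-18600 + 4*66) + 2*(-73)) = √((-18600 + 264) - 146) = √(-18336 - 146) = √(-18482) = I*√18482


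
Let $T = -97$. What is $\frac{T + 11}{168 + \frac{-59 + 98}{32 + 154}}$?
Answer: $- \frac{5332}{10429} \approx -0.51127$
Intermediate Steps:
$\frac{T + 11}{168 + \frac{-59 + 98}{32 + 154}} = \frac{-97 + 11}{168 + \frac{-59 + 98}{32 + 154}} = - \frac{86}{168 + \frac{39}{186}} = - \frac{86}{168 + 39 \cdot \frac{1}{186}} = - \frac{86}{168 + \frac{13}{62}} = - \frac{86}{\frac{10429}{62}} = \left(-86\right) \frac{62}{10429} = - \frac{5332}{10429}$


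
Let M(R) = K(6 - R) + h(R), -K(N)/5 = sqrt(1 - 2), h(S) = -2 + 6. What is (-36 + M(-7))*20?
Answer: -640 - 100*I ≈ -640.0 - 100.0*I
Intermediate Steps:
h(S) = 4
K(N) = -5*I (K(N) = -5*sqrt(1 - 2) = -5*I)
M(R) = 4 - 5*I (M(R) = -5*I + 4 = 4 - 5*I)
(-36 + M(-7))*20 = (-36 + (4 - 5*I))*20 = (-32 - 5*I)*20 = -640 - 100*I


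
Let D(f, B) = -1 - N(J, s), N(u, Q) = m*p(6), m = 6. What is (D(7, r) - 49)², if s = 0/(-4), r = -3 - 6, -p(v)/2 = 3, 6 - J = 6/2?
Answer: 196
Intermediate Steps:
J = 3 (J = 6 - 6/2 = 6 - 1*3 = 6 - 3 = 3)
p(v) = -6 (p(v) = -2*3 = -6)
r = -9
s = 0 (s = 0*(-¼) = 0)
N(u, Q) = -36 (N(u, Q) = 6*(-6) = -36)
D(f, B) = 35 (D(f, B) = -1 - 1*(-36) = -1 + 36 = 35)
(D(7, r) - 49)² = (35 - 49)² = (-14)² = 196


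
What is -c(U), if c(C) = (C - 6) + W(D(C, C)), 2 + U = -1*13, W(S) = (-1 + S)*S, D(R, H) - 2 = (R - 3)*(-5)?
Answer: -8351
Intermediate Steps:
D(R, H) = 17 - 5*R (D(R, H) = 2 + (R - 3)*(-5) = 2 + (-3 + R)*(-5) = 2 + (15 - 5*R) = 17 - 5*R)
W(S) = S*(-1 + S)
U = -15 (U = -2 - 1*13 = -2 - 13 = -15)
c(C) = -6 + C + (16 - 5*C)*(17 - 5*C) (c(C) = (C - 6) + (17 - 5*C)*(-1 + (17 - 5*C)) = (-6 + C) + (17 - 5*C)*(16 - 5*C) = (-6 + C) + (16 - 5*C)*(17 - 5*C) = -6 + C + (16 - 5*C)*(17 - 5*C))
-c(U) = -(266 - 164*(-15) + 25*(-15)²) = -(266 + 2460 + 25*225) = -(266 + 2460 + 5625) = -1*8351 = -8351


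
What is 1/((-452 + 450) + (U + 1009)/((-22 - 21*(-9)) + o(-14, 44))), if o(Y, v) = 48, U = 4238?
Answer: 215/4817 ≈ 0.044634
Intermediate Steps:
1/((-452 + 450) + (U + 1009)/((-22 - 21*(-9)) + o(-14, 44))) = 1/((-452 + 450) + (4238 + 1009)/((-22 - 21*(-9)) + 48)) = 1/(-2 + 5247/((-22 + 189) + 48)) = 1/(-2 + 5247/(167 + 48)) = 1/(-2 + 5247/215) = 1/(4817/215) = 215/4817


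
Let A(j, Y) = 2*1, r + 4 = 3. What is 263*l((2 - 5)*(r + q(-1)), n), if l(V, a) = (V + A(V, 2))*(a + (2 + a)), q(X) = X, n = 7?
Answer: 33664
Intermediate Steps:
r = -1 (r = -4 + 3 = -1)
A(j, Y) = 2
l(V, a) = (2 + V)*(2 + 2*a) (l(V, a) = (V + 2)*(a + (2 + a)) = (2 + V)*(2 + 2*a))
263*l((2 - 5)*(r + q(-1)), n) = 263*(4 + 2*((2 - 5)*(-1 - 1)) + 4*7 + 2*((2 - 5)*(-1 - 1))*7) = 263*(4 + 2*(-3*(-2)) + 28 + 2*(-3*(-2))*7) = 263*(4 + 2*6 + 28 + 2*6*7) = 263*(4 + 12 + 28 + 84) = 263*128 = 33664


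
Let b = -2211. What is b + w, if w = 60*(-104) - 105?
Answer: -8556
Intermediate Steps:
w = -6345 (w = -6240 - 105 = -6345)
b + w = -2211 - 6345 = -8556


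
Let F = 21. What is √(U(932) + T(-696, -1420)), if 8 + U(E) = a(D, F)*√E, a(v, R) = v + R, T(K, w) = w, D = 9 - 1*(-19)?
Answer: √(-1428 + 98*√233) ≈ 8.2404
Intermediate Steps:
D = 28 (D = 9 + 19 = 28)
a(v, R) = R + v
U(E) = -8 + 49*√E (U(E) = -8 + (21 + 28)*√E = -8 + 49*√E)
√(U(932) + T(-696, -1420)) = √((-8 + 49*√932) - 1420) = √((-8 + 49*(2*√233)) - 1420) = √((-8 + 98*√233) - 1420) = √(-1428 + 98*√233)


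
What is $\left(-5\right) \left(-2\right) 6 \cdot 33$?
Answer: $1980$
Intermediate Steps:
$\left(-5\right) \left(-2\right) 6 \cdot 33 = 10 \cdot 6 \cdot 33 = 60 \cdot 33 = 1980$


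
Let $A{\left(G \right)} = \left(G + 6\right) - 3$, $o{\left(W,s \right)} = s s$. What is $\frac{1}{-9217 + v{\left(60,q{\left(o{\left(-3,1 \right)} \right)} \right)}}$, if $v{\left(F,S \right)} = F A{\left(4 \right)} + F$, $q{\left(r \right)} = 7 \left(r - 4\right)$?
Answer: $- \frac{1}{8737} \approx -0.00011446$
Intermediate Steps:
$o{\left(W,s \right)} = s^{2}$
$q{\left(r \right)} = -28 + 7 r$ ($q{\left(r \right)} = 7 \left(-4 + r\right) = -28 + 7 r$)
$A{\left(G \right)} = 3 + G$ ($A{\left(G \right)} = \left(6 + G\right) - 3 = 3 + G$)
$v{\left(F,S \right)} = 8 F$ ($v{\left(F,S \right)} = F \left(3 + 4\right) + F = F 7 + F = 7 F + F = 8 F$)
$\frac{1}{-9217 + v{\left(60,q{\left(o{\left(-3,1 \right)} \right)} \right)}} = \frac{1}{-9217 + 8 \cdot 60} = \frac{1}{-9217 + 480} = \frac{1}{-8737} = - \frac{1}{8737}$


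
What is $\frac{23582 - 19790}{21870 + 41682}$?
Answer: $\frac{79}{1324} \approx 0.059668$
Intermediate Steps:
$\frac{23582 - 19790}{21870 + 41682} = \frac{3792}{63552} = 3792 \cdot \frac{1}{63552} = \frac{79}{1324}$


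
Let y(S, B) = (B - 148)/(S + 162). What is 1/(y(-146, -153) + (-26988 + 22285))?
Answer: -16/75549 ≈ -0.00021178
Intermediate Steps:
y(S, B) = (-148 + B)/(162 + S)
1/(y(-146, -153) + (-26988 + 22285)) = 1/((-148 - 153)/(162 - 146) + (-26988 + 22285)) = 1/(-301/16 - 4703) = 1/(-75549/16) = -16/75549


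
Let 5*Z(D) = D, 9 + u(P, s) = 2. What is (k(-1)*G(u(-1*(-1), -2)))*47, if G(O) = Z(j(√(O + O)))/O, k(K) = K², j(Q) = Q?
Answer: -47*I*√14/35 ≈ -5.0245*I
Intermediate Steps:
u(P, s) = -7 (u(P, s) = -9 + 2 = -7)
Z(D) = D/5
G(O) = √2/(5*√O) (G(O) = (√(O + O)/5)/O = (√(2*O)/5)/O = ((√2*√O)/5)/O = (√2*√O/5)/O = √2/(5*√O))
(k(-1)*G(u(-1*(-1), -2)))*47 = ((-1)²*(√2/(5*√(-7))))*47 = (1*(√2*(-I*√7/7)/5))*47 = (1*(-I*√14/35))*47 = -I*√14/35*47 = -47*I*√14/35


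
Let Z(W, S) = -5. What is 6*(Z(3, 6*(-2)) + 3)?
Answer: -12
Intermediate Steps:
6*(Z(3, 6*(-2)) + 3) = 6*(-5 + 3) = 6*(-2) = -12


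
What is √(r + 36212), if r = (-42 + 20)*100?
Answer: 2*√8503 ≈ 184.42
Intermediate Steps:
r = -2200 (r = -22*100 = -2200)
√(r + 36212) = √(-2200 + 36212) = √34012 = 2*√8503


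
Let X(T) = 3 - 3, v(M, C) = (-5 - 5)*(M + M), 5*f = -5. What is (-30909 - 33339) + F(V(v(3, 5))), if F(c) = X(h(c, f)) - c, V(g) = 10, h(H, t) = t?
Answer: -64258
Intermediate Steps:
f = -1 (f = (1/5)*(-5) = -1)
v(M, C) = -20*M
X(T) = 0
F(c) = -c (F(c) = 0 - c = -c)
(-30909 - 33339) + F(V(v(3, 5))) = (-30909 - 33339) - 1*10 = -64248 - 10 = -64258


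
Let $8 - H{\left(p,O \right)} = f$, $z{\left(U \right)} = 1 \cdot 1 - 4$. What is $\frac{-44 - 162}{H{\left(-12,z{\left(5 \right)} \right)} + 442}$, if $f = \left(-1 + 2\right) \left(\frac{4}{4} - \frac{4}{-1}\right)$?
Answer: $- \frac{206}{445} \approx -0.46292$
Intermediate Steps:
$f = 5$ ($f = 1 \left(4 \cdot \frac{1}{4} - -4\right) = 1 \left(1 + 4\right) = 1 \cdot 5 = 5$)
$z{\left(U \right)} = -3$ ($z{\left(U \right)} = 1 - 4 = -3$)
$H{\left(p,O \right)} = 3$ ($H{\left(p,O \right)} = 8 - 5 = 3$)
$\frac{-44 - 162}{H{\left(-12,z{\left(5 \right)} \right)} + 442} = \frac{-44 - 162}{3 + 442} = - \frac{206}{445}$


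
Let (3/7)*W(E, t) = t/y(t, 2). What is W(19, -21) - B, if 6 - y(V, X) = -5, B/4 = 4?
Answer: -225/11 ≈ -20.455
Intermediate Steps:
B = 16 (B = 4*4 = 16)
y(V, X) = 11 (y(V, X) = 6 - 1*(-5) = 6 + 5 = 11)
W(E, t) = 7*t/33 (W(E, t) = 7*(t/11)/3 = 7*t/33)
W(19, -21) - B = (7/33)*(-21) - 1*16 = -49/11 - 16 = -225/11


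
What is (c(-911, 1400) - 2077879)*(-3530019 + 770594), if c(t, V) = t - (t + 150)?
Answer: 5734165173325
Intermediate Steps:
c(t, V) = -150 (c(t, V) = t - (150 + t) = t + (-150 - t) = -150)
(c(-911, 1400) - 2077879)*(-3530019 + 770594) = (-150 - 2077879)*(-3530019 + 770594) = -2078029*(-2759425) = 5734165173325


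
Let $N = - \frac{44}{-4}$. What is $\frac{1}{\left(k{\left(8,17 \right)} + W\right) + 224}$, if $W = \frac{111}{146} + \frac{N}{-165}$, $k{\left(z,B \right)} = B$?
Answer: $\frac{2190}{529309} \approx 0.0041375$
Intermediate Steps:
$N = 11$ ($N = \left(-44\right) \left(- \frac{1}{4}\right) = 11$)
$W = \frac{1519}{2190}$ ($W = \frac{111}{146} + \frac{11}{-165} = 111 \cdot \frac{1}{146} + 11 \left(- \frac{1}{165}\right) = \frac{111}{146} - \frac{1}{15} = \frac{1519}{2190} \approx 0.69361$)
$\frac{1}{\left(k{\left(8,17 \right)} + W\right) + 224} = \frac{1}{\left(17 + \frac{1519}{2190}\right) + 224} = \frac{1}{\frac{38749}{2190} + 224} = \frac{1}{\frac{529309}{2190}} = \frac{2190}{529309}$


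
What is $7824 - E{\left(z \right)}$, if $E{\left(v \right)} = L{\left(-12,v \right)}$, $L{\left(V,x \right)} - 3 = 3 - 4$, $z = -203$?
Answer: $7822$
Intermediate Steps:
$L{\left(V,x \right)} = 2$ ($L{\left(V,x \right)} = 3 + \left(3 - 4\right) = 3 - 1 = 2$)
$E{\left(v \right)} = 2$
$7824 - E{\left(z \right)} = 7824 - 2 = 7822$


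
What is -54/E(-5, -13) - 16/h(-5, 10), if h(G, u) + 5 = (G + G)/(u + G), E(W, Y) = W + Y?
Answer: 37/7 ≈ 5.2857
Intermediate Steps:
h(G, u) = -5 + 2*G/(G + u) (h(G, u) = -5 + (G + G)/(u + G) = -5 + (2*G)/(G + u) = -5 + 2*G/(G + u))
-54/E(-5, -13) - 16/h(-5, 10) = -54/(-5 - 13) - 16*(-5 + 10)/(-5*10 - 3*(-5)) = -54/(-18) - 16*5/(-50 + 15) = -54*(-1/18) - 16/((⅕)*(-35)) = 3 - 16/(-7) = 3 - 16*(-⅐) = 3 + 16/7 = 37/7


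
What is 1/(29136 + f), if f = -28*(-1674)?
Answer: 1/76008 ≈ 1.3157e-5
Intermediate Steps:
f = 46872
1/(29136 + f) = 1/(29136 + 46872) = 1/76008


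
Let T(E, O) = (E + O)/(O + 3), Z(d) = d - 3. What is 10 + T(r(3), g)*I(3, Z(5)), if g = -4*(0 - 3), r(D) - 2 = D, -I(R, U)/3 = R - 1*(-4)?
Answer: -69/5 ≈ -13.800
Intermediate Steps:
Z(d) = -3 + d
I(R, U) = -12 - 3*R (I(R, U) = -3*(R - 1*(-4)) = -3*(R + 4) = -3*(4 + R) = -12 - 3*R)
r(D) = 2 + D
g = 12 (g = -4*(-3) = 12)
T(E, O) = (E + O)/(3 + O)
10 + T(r(3), g)*I(3, Z(5)) = 10 + (((2 + 3) + 12)/(3 + 12))*(-12 - 3*3) = 10 + ((5 + 12)/15)*(-12 - 9) = 10 + ((1/15)*17)*(-21) = 10 + (17/15)*(-21) = 10 - 119/5 = -69/5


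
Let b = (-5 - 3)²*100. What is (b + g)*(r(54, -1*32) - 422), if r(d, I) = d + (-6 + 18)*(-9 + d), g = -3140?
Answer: 560720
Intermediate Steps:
b = 6400 (b = (-8)²*100 = 64*100 = 6400)
r(d, I) = -108 + 13*d (r(d, I) = d + 12*(-9 + d) = d + (-108 + 12*d) = -108 + 13*d)
(b + g)*(r(54, -1*32) - 422) = (6400 - 3140)*((-108 + 13*54) - 422) = 3260*((-108 + 702) - 422) = 3260*(594 - 422) = 3260*172 = 560720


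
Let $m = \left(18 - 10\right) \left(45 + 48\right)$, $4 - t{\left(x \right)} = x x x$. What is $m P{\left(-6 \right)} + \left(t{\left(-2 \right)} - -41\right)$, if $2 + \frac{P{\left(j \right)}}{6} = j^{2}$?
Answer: $151829$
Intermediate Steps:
$t{\left(x \right)} = 4 - x^{3}$ ($t{\left(x \right)} = 4 - x x x = 4 - x^{2} x = 4 - x^{3}$)
$m = 744$ ($m = 8 \cdot 93 = 744$)
$P{\left(j \right)} = -12 + 6 j^{2}$
$m P{\left(-6 \right)} + \left(t{\left(-2 \right)} - -41\right) = 744 \left(-12 + 6 \left(-6\right)^{2}\right) + \left(\left(4 - \left(-2\right)^{3}\right) - -41\right) = 744 \left(-12 + 6 \cdot 36\right) + \left(\left(4 - -8\right) + 41\right) = 744 \left(-12 + 216\right) + \left(\left(4 + 8\right) + 41\right) = 744 \cdot 204 + \left(12 + 41\right) = 151776 + 53 = 151829$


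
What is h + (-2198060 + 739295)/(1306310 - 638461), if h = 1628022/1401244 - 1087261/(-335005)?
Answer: 3829356351971933/1722550436754290 ≈ 2.2231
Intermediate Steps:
h = 1034456731397/234711873110 (h = 1628022*(1/1401244) - 1087261*(-1/335005) = 814011/700622 + 1087261/335005 = 1034456731397/234711873110 ≈ 4.4073)
h + (-2198060 + 739295)/(1306310 - 638461) = 1034456731397/234711873110 + (-2198060 + 739295)/(1306310 - 638461) = 1034456731397/234711873110 - 1458765/667849 = 1034456731397/234711873110 - 1458765*1/667849 = 1034456731397/234711873110 - 208395/95407 = 3829356351971933/1722550436754290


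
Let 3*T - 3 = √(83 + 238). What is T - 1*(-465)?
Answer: 466 + √321/3 ≈ 471.97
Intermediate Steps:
T = 1 + √321/3 (T = 1 + √(83 + 238)/3 = 1 + √321/3 ≈ 6.9722)
T - 1*(-465) = (1 + √321/3) - 1*(-465) = (1 + √321/3) + 465 = 466 + √321/3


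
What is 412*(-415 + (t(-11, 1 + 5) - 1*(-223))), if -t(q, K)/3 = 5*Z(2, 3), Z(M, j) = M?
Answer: -91464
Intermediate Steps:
t(q, K) = -30 (t(q, K) = -15*2 = -3*10 = -30)
412*(-415 + (t(-11, 1 + 5) - 1*(-223))) = 412*(-415 + (-30 - 1*(-223))) = 412*(-415 + (-30 + 223)) = 412*(-415 + 193) = 412*(-222) = -91464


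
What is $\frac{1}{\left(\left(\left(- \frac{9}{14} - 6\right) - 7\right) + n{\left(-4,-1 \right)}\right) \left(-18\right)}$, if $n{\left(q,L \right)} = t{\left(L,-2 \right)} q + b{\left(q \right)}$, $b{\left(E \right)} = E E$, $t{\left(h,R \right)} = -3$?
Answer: $- \frac{7}{1809} \approx -0.0038695$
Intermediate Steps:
$b{\left(E \right)} = E^{2}$
$n{\left(q,L \right)} = q^{2} - 3 q$ ($n{\left(q,L \right)} = - 3 q + q^{2} = q^{2} - 3 q$)
$\frac{1}{\left(\left(\left(- \frac{9}{14} - 6\right) - 7\right) + n{\left(-4,-1 \right)}\right) \left(-18\right)} = \frac{1}{\left(\left(\left(- \frac{9}{14} - 6\right) - 7\right) - 4 \left(-3 - 4\right)\right) \left(-18\right)} = \frac{1}{\left(\left(\left(\left(-9\right) \frac{1}{14} - 6\right) - 7\right) - -28\right) \left(-18\right)} = \frac{1}{\left(\left(\left(- \frac{9}{14} - 6\right) - 7\right) + 28\right) \left(-18\right)} = \frac{1}{\left(\left(- \frac{93}{14} - 7\right) + 28\right) \left(-18\right)} = \frac{1}{\left(- \frac{191}{14} + 28\right) \left(-18\right)} = \frac{1}{\frac{201}{14} \left(-18\right)} = \frac{1}{- \frac{1809}{7}} = - \frac{7}{1809}$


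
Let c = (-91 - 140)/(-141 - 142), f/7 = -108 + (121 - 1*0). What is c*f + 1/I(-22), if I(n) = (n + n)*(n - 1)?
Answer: 21273535/286396 ≈ 74.280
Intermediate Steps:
I(n) = 2*n*(-1 + n) (I(n) = (2*n)*(-1 + n) = 2*n*(-1 + n))
f = 91 (f = 7*(-108 + (121 - 1*0)) = 7*(-108 + (121 + 0)) = 7*(-108 + 121) = 7*13 = 91)
c = 231/283 (c = -231/(-283) = -231*(-1/283) = 231/283 ≈ 0.81625)
c*f + 1/I(-22) = (231/283)*91 + 1/(2*(-22)*(-1 - 22)) = 21021/283 + 1/(2*(-22)*(-23)) = 21021/283 + 1/1012 = 21273535/286396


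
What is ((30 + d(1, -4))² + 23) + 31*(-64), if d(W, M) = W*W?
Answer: -1000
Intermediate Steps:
d(W, M) = W²
((30 + d(1, -4))² + 23) + 31*(-64) = ((30 + 1²)² + 23) + 31*(-64) = ((30 + 1)² + 23) - 1984 = (31² + 23) - 1984 = (961 + 23) - 1984 = 984 - 1984 = -1000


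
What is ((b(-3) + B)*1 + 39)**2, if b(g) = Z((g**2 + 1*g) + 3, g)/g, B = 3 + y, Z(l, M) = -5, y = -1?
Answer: 16384/9 ≈ 1820.4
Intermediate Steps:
B = 2 (B = 3 - 1 = 2)
b(g) = -5/g
((b(-3) + B)*1 + 39)**2 = ((-5/(-3) + 2)*1 + 39)**2 = ((-5*(-1/3) + 2)*1 + 39)**2 = ((5/3 + 2)*1 + 39)**2 = ((11/3)*1 + 39)**2 = (11/3 + 39)**2 = (128/3)**2 = 16384/9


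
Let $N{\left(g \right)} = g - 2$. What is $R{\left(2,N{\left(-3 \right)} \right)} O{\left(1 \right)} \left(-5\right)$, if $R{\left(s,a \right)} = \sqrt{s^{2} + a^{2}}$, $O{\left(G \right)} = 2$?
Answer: $- 10 \sqrt{29} \approx -53.852$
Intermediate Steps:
$N{\left(g \right)} = -2 + g$
$R{\left(s,a \right)} = \sqrt{a^{2} + s^{2}}$
$R{\left(2,N{\left(-3 \right)} \right)} O{\left(1 \right)} \left(-5\right) = \sqrt{\left(-2 - 3\right)^{2} + 2^{2}} \cdot 2 \left(-5\right) = \sqrt{\left(-5\right)^{2} + 4} \cdot 2 \left(-5\right) = \sqrt{25 + 4} \cdot 2 \left(-5\right) = \sqrt{29} \cdot 2 \left(-5\right) = 2 \sqrt{29} \left(-5\right) = - 10 \sqrt{29}$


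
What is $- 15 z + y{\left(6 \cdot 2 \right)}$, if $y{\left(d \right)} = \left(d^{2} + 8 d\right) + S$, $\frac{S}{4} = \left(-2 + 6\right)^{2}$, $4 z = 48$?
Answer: $124$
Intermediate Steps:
$z = 12$ ($z = \frac{1}{4} \cdot 48 = 12$)
$S = 64$ ($S = 4 \left(-2 + 6\right)^{2} = 4 \cdot 4^{2} = 4 \cdot 16 = 64$)
$y{\left(d \right)} = 64 + d^{2} + 8 d$ ($y{\left(d \right)} = \left(d^{2} + 8 d\right) + 64 = 64 + d^{2} + 8 d$)
$- 15 z + y{\left(6 \cdot 2 \right)} = \left(-15\right) 12 + \left(64 + \left(6 \cdot 2\right)^{2} + 8 \cdot 6 \cdot 2\right) = -180 + \left(64 + 12^{2} + 8 \cdot 12\right) = -180 + \left(64 + 144 + 96\right) = -180 + 304 = 124$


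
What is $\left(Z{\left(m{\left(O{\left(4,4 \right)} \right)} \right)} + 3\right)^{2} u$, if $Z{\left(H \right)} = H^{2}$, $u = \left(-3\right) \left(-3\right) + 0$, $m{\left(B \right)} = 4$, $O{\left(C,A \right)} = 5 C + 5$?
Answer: $3249$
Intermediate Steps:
$O{\left(C,A \right)} = 5 + 5 C$
$u = 9$ ($u = 9 + 0 = 9$)
$\left(Z{\left(m{\left(O{\left(4,4 \right)} \right)} \right)} + 3\right)^{2} u = \left(4^{2} + 3\right)^{2} \cdot 9 = \left(16 + 3\right)^{2} \cdot 9 = 19^{2} \cdot 9 = 361 \cdot 9 = 3249$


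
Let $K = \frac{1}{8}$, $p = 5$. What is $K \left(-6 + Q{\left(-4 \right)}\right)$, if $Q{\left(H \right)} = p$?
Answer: $- \frac{1}{8} \approx -0.125$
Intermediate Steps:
$Q{\left(H \right)} = 5$
$K = \frac{1}{8} \approx 0.125$
$K \left(-6 + Q{\left(-4 \right)}\right) = \frac{-6 + 5}{8} = \frac{1}{8} \left(-1\right) = - \frac{1}{8}$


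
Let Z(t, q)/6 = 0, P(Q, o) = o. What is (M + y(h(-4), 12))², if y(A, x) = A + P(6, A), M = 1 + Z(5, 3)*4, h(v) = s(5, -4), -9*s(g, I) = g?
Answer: 1/81 ≈ 0.012346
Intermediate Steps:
s(g, I) = -g/9
h(v) = -5/9 (h(v) = -⅑*5 = -5/9)
Z(t, q) = 0 (Z(t, q) = 6*0 = 0)
M = 1 (M = 1 + 0*4 = 1 + 0 = 1)
y(A, x) = 2*A (y(A, x) = A + A = 2*A)
(M + y(h(-4), 12))² = (1 + 2*(-5/9))² = (1 - 10/9)² = (-⅑)² = 1/81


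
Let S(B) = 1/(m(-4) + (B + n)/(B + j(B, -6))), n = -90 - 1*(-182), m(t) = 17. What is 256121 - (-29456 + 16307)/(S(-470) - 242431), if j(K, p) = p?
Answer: 37565443778096/146670721 ≈ 2.5612e+5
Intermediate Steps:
n = 92 (n = -90 + 182 = 92)
S(B) = 1/(17 + (92 + B)/(-6 + B)) (S(B) = 1/(17 + (B + 92)/(B - 6)) = 1/(17 + (92 + B)/(-6 + B)))
256121 - (-29456 + 16307)/(S(-470) - 242431) = 256121 - (-29456 + 16307)/((-6 - 470)/(2*(-5 + 9*(-470))) - 242431) = 256121 - (-13149)/((½)*(-476)/(-5 - 4230) - 242431) = 256121 - (-13149)/((½)*(-476)/(-4235) - 242431) = 256121 - (-13149)/((½)*(-1/4235)*(-476) - 242431) = 256121 - (-13149)/(34/605 - 242431) = 256121 - (-13149)/(-146670721/605) = 256121 - (-13149)*(-605)/146670721 = 256121 - 1*7955145/146670721 = 256121 - 7955145/146670721 = 37565443778096/146670721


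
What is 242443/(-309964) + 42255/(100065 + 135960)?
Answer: -980557339/1625761180 ≈ -0.60314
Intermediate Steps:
242443/(-309964) + 42255/(100065 + 135960) = 242443*(-1/309964) + 42255/236025 = -242443/309964 + 42255*(1/236025) = -242443/309964 + 939/5245 = -980557339/1625761180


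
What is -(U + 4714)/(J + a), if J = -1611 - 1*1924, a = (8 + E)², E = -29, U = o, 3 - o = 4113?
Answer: 302/1547 ≈ 0.19522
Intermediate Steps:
o = -4110 (o = 3 - 1*4113 = 3 - 4113 = -4110)
U = -4110
a = 441 (a = (8 - 29)² = (-21)² = 441)
J = -3535 (J = -1611 - 1924 = -3535)
-(U + 4714)/(J + a) = -(-4110 + 4714)/(-3535 + 441) = -604/(-3094) = -604*(-1)/3094 = -1*(-302/1547) = 302/1547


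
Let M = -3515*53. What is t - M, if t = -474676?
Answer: -288381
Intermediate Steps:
M = -186295
t - M = -474676 - 1*(-186295) = -474676 + 186295 = -288381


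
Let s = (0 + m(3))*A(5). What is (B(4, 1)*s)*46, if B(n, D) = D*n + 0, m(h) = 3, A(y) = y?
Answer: 2760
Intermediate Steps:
B(n, D) = D*n
s = 15 (s = (0 + 3)*5 = 3*5 = 15)
(B(4, 1)*s)*46 = ((1*4)*15)*46 = (4*15)*46 = 60*46 = 2760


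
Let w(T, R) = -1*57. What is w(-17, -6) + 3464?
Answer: 3407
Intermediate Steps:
w(T, R) = -57
w(-17, -6) + 3464 = -57 + 3464 = 3407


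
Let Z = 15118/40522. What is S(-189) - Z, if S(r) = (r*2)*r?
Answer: 1447478803/20261 ≈ 71442.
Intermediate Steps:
Z = 7559/20261 (Z = 15118*(1/40522) = 7559/20261 ≈ 0.37308)
S(r) = 2*r² (S(r) = (2*r)*r = 2*r²)
S(-189) - Z = 2*(-189)² - 1*7559/20261 = 2*35721 - 7559/20261 = 71442 - 7559/20261 = 1447478803/20261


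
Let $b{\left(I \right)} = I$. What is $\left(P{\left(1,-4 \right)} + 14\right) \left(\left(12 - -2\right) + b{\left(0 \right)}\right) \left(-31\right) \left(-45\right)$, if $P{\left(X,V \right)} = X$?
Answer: $292950$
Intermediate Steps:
$\left(P{\left(1,-4 \right)} + 14\right) \left(\left(12 - -2\right) + b{\left(0 \right)}\right) \left(-31\right) \left(-45\right) = \left(1 + 14\right) \left(\left(12 - -2\right) + 0\right) \left(-31\right) \left(-45\right) = 15 \left(\left(12 + 2\right) + 0\right) \left(-31\right) \left(-45\right) = 15 \left(14 + 0\right) \left(-31\right) \left(-45\right) = 15 \cdot 14 \left(-31\right) \left(-45\right) = 210 \left(-31\right) \left(-45\right) = \left(-6510\right) \left(-45\right) = 292950$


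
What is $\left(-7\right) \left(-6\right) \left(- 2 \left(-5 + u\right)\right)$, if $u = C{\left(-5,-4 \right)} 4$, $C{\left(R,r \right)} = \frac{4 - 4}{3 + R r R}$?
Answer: $420$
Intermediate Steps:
$C{\left(R,r \right)} = 0$ ($C{\left(R,r \right)} = \frac{0}{3 + r R^{2}} = 0$)
$u = 0$ ($u = 0 \cdot 4 = 0$)
$\left(-7\right) \left(-6\right) \left(- 2 \left(-5 + u\right)\right) = \left(-7\right) \left(-6\right) \left(- 2 \left(-5 + 0\right)\right) = 42 \left(\left(-2\right) \left(-5\right)\right) = 42 \cdot 10 = 420$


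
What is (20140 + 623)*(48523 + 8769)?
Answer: 1189553796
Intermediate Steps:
(20140 + 623)*(48523 + 8769) = 20763*57292 = 1189553796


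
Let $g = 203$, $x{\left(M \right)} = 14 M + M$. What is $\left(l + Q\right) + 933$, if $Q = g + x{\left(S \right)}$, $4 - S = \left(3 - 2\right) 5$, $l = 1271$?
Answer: $2392$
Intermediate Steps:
$S = -1$ ($S = 4 - \left(3 - 2\right) 5 = 4 - 1 \cdot 5 = 4 - 5 = -1$)
$x{\left(M \right)} = 15 M$
$Q = 188$ ($Q = 203 + 15 \left(-1\right) = 203 - 15 = 188$)
$\left(l + Q\right) + 933 = \left(1271 + 188\right) + 933 = 1459 + 933 = 2392$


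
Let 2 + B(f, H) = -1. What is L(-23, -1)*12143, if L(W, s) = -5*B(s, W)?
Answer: 182145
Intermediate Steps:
B(f, H) = -3 (B(f, H) = -2 - 1 = -3)
L(W, s) = 15 (L(W, s) = -5*(-3) = 15)
L(-23, -1)*12143 = 15*12143 = 182145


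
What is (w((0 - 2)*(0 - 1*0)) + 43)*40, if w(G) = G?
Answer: 1720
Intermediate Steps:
(w((0 - 2)*(0 - 1*0)) + 43)*40 = ((0 - 2)*(0 - 1*0) + 43)*40 = (-2*(0 + 0) + 43)*40 = (-2*0 + 43)*40 = (0 + 43)*40 = 43*40 = 1720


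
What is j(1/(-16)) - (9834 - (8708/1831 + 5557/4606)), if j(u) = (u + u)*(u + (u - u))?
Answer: -5304674234983/539749504 ≈ -9828.0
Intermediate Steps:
j(u) = 2*u² (j(u) = (2*u)*(u + 0) = (2*u)*u = 2*u²)
j(1/(-16)) - (9834 - (8708/1831 + 5557/4606)) = 2*(1/(-16))² - (9834 - (8708/1831 + 5557/4606)) = 2*(-1/16)² - (9834 - (8708*(1/1831) + 5557*(1/4606))) = 2*(1/256) - (9834 - (8708/1831 + 5557/4606)) = 1/128 - (9834 - 1*50283915/8433586) = 1/128 - (9834 - 50283915/8433586) = 1/128 - 1*82885600809/8433586 = 1/128 - 82885600809/8433586 = -5304674234983/539749504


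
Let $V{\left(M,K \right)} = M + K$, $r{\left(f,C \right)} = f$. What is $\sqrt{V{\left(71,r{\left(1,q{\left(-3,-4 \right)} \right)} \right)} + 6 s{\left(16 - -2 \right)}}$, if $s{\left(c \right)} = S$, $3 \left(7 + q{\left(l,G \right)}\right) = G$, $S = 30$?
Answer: $6 \sqrt{7} \approx 15.875$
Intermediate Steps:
$q{\left(l,G \right)} = -7 + \frac{G}{3}$
$s{\left(c \right)} = 30$
$V{\left(M,K \right)} = K + M$
$\sqrt{V{\left(71,r{\left(1,q{\left(-3,-4 \right)} \right)} \right)} + 6 s{\left(16 - -2 \right)}} = \sqrt{\left(1 + 71\right) + 6 \cdot 30} = \sqrt{72 + 180} = \sqrt{252} = 6 \sqrt{7}$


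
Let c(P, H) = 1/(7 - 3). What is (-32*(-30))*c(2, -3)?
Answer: 240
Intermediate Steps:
c(P, H) = ¼ (c(P, H) = 1/4 = ¼)
(-32*(-30))*c(2, -3) = -32*(-30)*(¼) = 960*(¼) = 240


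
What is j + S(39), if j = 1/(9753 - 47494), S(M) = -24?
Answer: -905785/37741 ≈ -24.000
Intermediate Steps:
j = -1/37741 (j = 1/(-37741) = -1/37741 ≈ -2.6496e-5)
j + S(39) = -1/37741 - 24 = -905785/37741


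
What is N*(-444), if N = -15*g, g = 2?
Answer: 13320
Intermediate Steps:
N = -30 (N = -15*2 = -30)
N*(-444) = -30*(-444) = 13320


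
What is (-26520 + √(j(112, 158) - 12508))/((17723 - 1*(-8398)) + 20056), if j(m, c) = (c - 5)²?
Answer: -26520/46177 + √10901/46177 ≈ -0.57205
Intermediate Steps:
j(m, c) = (-5 + c)²
(-26520 + √(j(112, 158) - 12508))/((17723 - 1*(-8398)) + 20056) = (-26520 + √((-5 + 158)² - 12508))/((17723 - 1*(-8398)) + 20056) = (-26520 + √(153² - 12508))/((17723 + 8398) + 20056) = (-26520 + √(23409 - 12508))/(26121 + 20056) = (-26520 + √10901)/46177 = (-26520 + √10901)*(1/46177) = -26520/46177 + √10901/46177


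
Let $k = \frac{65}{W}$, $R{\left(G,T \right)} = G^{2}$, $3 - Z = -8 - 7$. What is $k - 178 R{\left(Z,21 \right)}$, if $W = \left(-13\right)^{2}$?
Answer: $- \frac{749731}{13} \approx -57672.0$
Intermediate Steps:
$W = 169$
$Z = 18$ ($Z = 3 - \left(-8 - 7\right) = 3 - -15 = 3 + 15 = 18$)
$k = \frac{5}{13}$ ($k = \frac{65}{169} = 65 \cdot \frac{1}{169} = \frac{5}{13} \approx 0.38462$)
$k - 178 R{\left(Z,21 \right)} = \frac{5}{13} - 178 \cdot 18^{2} = \frac{5}{13} - 57672 = - \frac{749731}{13}$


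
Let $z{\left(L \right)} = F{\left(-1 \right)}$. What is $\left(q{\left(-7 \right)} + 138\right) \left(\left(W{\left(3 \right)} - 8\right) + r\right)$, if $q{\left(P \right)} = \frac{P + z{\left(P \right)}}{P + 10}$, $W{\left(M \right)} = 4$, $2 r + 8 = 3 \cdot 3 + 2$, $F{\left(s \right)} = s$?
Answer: $- \frac{1015}{3} \approx -338.33$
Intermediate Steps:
$z{\left(L \right)} = -1$
$r = \frac{3}{2}$ ($r = -4 + \frac{3 \cdot 3 + 2}{2} = -4 + \frac{9 + 2}{2} = -4 + \frac{1}{2} \cdot 11 = -4 + \frac{11}{2} = \frac{3}{2} \approx 1.5$)
$q{\left(P \right)} = \frac{-1 + P}{10 + P}$ ($q{\left(P \right)} = \frac{P - 1}{P + 10} = \frac{-1 + P}{10 + P}$)
$\left(q{\left(-7 \right)} + 138\right) \left(\left(W{\left(3 \right)} - 8\right) + r\right) = \left(\frac{-1 - 7}{10 - 7} + 138\right) \left(\left(4 - 8\right) + \frac{3}{2}\right) = \left(\frac{1}{3} \left(-8\right) + 138\right) \left(-4 + \frac{3}{2}\right) = \left(\frac{1}{3} \left(-8\right) + 138\right) \left(- \frac{5}{2}\right) = \left(- \frac{8}{3} + 138\right) \left(- \frac{5}{2}\right) = \frac{406}{3} \left(- \frac{5}{2}\right) = - \frac{1015}{3}$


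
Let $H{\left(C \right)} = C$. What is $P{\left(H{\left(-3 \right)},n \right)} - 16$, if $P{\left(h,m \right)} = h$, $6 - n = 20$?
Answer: $-19$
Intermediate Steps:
$n = -14$ ($n = 6 - 20 = -14$)
$P{\left(H{\left(-3 \right)},n \right)} - 16 = -3 - 16 = -19$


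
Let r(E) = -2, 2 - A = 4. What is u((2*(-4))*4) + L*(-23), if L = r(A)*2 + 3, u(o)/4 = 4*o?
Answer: -489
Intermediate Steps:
A = -2 (A = 2 - 1*4 = 2 - 4 = -2)
u(o) = 16*o (u(o) = 4*(4*o) = 16*o)
L = -1 (L = -2*2 + 3 = -4 + 3 = -1)
u((2*(-4))*4) + L*(-23) = 16*((2*(-4))*4) - 1*(-23) = 16*(-8*4) + 23 = 16*(-32) + 23 = -512 + 23 = -489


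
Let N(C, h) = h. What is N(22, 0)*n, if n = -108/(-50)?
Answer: 0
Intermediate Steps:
n = 54/25 (n = -108*(-1/50) = 54/25 ≈ 2.1600)
N(22, 0)*n = 0*(54/25) = 0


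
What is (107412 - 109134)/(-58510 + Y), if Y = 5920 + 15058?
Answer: 861/18766 ≈ 0.045881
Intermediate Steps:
Y = 20978
(107412 - 109134)/(-58510 + Y) = (107412 - 109134)/(-58510 + 20978) = -1722/(-37532) = -1722*(-1/37532) = 861/18766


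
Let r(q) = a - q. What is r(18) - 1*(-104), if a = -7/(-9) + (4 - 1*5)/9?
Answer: 260/3 ≈ 86.667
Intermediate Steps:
a = ⅔ (a = -7*(-⅑) + (4 - 5)*(⅑) = 7/9 - 1*⅑ = 7/9 - ⅑ = ⅔ ≈ 0.66667)
r(q) = ⅔ - q
r(18) - 1*(-104) = (⅔ - 1*18) - 1*(-104) = (⅔ - 18) + 104 = -52/3 + 104 = 260/3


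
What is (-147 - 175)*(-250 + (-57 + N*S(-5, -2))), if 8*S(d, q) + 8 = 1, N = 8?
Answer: 101108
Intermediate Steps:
S(d, q) = -7/8 (S(d, q) = -1 + (⅛)*1 = -1 + ⅛ = -7/8)
(-147 - 175)*(-250 + (-57 + N*S(-5, -2))) = (-147 - 175)*(-250 + (-57 + 8*(-7/8))) = -322*(-250 + (-57 - 7)) = -322*(-250 - 64) = -322*(-314) = 101108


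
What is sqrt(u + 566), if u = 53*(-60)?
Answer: I*sqrt(2614) ≈ 51.127*I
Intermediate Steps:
u = -3180
sqrt(u + 566) = sqrt(-3180 + 566) = sqrt(-2614) = I*sqrt(2614)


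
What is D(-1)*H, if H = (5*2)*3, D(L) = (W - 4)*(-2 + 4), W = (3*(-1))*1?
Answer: -420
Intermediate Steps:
W = -3 (W = -3*1 = -3)
D(L) = -14 (D(L) = (-3 - 4)*(-2 + 4) = -7*2 = -14)
H = 30 (H = 10*3 = 30)
D(-1)*H = -14*30 = -420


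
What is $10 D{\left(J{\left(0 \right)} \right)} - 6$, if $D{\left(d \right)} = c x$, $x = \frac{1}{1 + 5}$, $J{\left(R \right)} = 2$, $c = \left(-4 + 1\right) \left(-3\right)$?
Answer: $9$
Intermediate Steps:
$c = 9$ ($c = \left(-3\right) \left(-3\right) = 9$)
$x = \frac{1}{6} \approx 0.16667$
$D{\left(d \right)} = \frac{3}{2}$ ($D{\left(d \right)} = 9 \cdot \frac{1}{6} = \frac{3}{2}$)
$10 D{\left(J{\left(0 \right)} \right)} - 6 = 10 \cdot \frac{3}{2} - 6 = 15 - 6 = 9$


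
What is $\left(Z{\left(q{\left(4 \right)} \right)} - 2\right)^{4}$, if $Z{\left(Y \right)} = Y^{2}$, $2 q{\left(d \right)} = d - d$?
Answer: $16$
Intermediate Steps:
$q{\left(d \right)} = 0$ ($q{\left(d \right)} = \frac{d - d}{2} = \frac{1}{2} \cdot 0 = 0$)
$\left(Z{\left(q{\left(4 \right)} \right)} - 2\right)^{4} = \left(0^{2} - 2\right)^{4} = \left(0 - 2\right)^{4} = \left(-2\right)^{4} = 16$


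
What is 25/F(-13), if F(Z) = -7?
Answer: -25/7 ≈ -3.5714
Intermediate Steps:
25/F(-13) = 25/(-7) = -1/7*25 = -25/7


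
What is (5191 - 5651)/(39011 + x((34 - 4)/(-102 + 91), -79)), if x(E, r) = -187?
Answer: -5/422 ≈ -0.011848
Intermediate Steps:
(5191 - 5651)/(39011 + x((34 - 4)/(-102 + 91), -79)) = (5191 - 5651)/(39011 - 187) = -460/38824 = -460*1/38824 = -5/422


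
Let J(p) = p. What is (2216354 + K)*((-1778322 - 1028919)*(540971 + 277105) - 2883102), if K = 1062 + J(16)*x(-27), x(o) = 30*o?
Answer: -5062619996558638608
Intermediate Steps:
K = -11898 (K = 1062 + 16*(30*(-27)) = 1062 + 16*(-810) = 1062 - 12960 = -11898)
(2216354 + K)*((-1778322 - 1028919)*(540971 + 277105) - 2883102) = (2216354 - 11898)*((-1778322 - 1028919)*(540971 + 277105) - 2883102) = 2204456*(-2807241*818076 - 2883102) = 2204456*(-2296536488316 - 2883102) = 2204456*(-2296539371418) = -5062619996558638608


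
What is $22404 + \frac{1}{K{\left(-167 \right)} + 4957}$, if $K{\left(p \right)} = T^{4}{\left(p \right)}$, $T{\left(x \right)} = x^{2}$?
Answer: $\frac{13553683288397380515193}{604967116961139998} \approx 22404.0$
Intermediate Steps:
$K{\left(p \right)} = p^{8}$ ($K{\left(p \right)} = \left(p^{2}\right)^{4} = p^{8}$)
$22404 + \frac{1}{K{\left(-167 \right)} + 4957} = 22404 + \frac{1}{\left(-167\right)^{8} + 4957} = 22404 + \frac{1}{604967116961135041 + 4957} = 22404 + \frac{1}{604967116961139998} = \frac{13553683288397380515193}{604967116961139998}$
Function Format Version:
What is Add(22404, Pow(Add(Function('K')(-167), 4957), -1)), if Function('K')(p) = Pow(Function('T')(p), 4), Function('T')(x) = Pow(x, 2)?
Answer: Rational(13553683288397380515193, 604967116961139998) ≈ 22404.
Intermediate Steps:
Function('K')(p) = Pow(p, 8) (Function('K')(p) = Pow(Pow(p, 2), 4) = Pow(p, 8))
Add(22404, Pow(Add(Function('K')(-167), 4957), -1)) = Add(22404, Pow(Add(Pow(-167, 8), 4957), -1)) = Add(22404, Pow(Add(604967116961135041, 4957), -1)) = Add(22404, Pow(604967116961139998, -1)) = Add(22404, Rational(1, 604967116961139998)) = Rational(13553683288397380515193, 604967116961139998)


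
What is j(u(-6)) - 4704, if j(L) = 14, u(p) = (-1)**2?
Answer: -4690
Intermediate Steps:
u(p) = 1
j(u(-6)) - 4704 = 14 - 4704 = -4690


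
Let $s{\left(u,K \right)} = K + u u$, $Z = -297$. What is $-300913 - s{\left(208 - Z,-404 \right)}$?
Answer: $-555534$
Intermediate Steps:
$s{\left(u,K \right)} = K + u^{2}$
$-300913 - s{\left(208 - Z,-404 \right)} = -300913 - \left(-404 + \left(208 - -297\right)^{2}\right) = -300913 - \left(-404 + \left(208 + 297\right)^{2}\right) = -300913 - \left(-404 + 505^{2}\right) = -300913 - \left(-404 + 255025\right) = -300913 - 254621 = -555534$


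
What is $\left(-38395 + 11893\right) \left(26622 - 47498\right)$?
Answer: $553255752$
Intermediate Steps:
$\left(-38395 + 11893\right) \left(26622 - 47498\right) = \left(-26502\right) \left(-20876\right) = 553255752$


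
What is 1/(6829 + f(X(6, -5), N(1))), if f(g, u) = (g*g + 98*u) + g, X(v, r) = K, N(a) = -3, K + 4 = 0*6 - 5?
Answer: 1/6607 ≈ 0.00015135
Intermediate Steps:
K = -9 (K = -4 + (0*6 - 5) = -4 + (0 - 5) = -4 - 5 = -9)
X(v, r) = -9
f(g, u) = g + g² + 98*u (f(g, u) = (g² + 98*u) + g = g + g² + 98*u)
1/(6829 + f(X(6, -5), N(1))) = 1/(6829 + (-9 + (-9)² + 98*(-3))) = 1/(6829 + (-9 + 81 - 294)) = 1/(6829 - 222) = 1/6607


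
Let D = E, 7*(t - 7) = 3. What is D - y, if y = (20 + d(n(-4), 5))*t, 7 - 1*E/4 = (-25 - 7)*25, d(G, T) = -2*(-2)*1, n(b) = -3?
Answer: 21348/7 ≈ 3049.7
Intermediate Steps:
d(G, T) = 4 (d(G, T) = 4*1 = 4)
t = 52/7 (t = 7 + (⅐)*3 = 7 + 3/7 = 52/7 ≈ 7.4286)
E = 3228 (E = 28 - 4*(-25 - 7)*25 = 28 - (-128)*25 = 28 - 4*(-800) = 28 + 3200 = 3228)
y = 1248/7 (y = (20 + 4)*(52/7) = 24*(52/7) = 1248/7 ≈ 178.29)
D = 3228
D - y = 3228 - 1*1248/7 = 3228 - 1248/7 = 21348/7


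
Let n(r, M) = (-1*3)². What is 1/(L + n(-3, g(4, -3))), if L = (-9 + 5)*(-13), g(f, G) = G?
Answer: 1/61 ≈ 0.016393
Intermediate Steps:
L = 52 (L = -4*(-13) = 52)
n(r, M) = 9 (n(r, M) = (-3)² = 9)
1/(L + n(-3, g(4, -3))) = 1/(52 + 9) = 1/61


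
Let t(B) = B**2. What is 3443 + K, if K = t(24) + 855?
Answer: 4874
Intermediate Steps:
K = 1431 (K = 24**2 + 855 = 576 + 855 = 1431)
3443 + K = 3443 + 1431 = 4874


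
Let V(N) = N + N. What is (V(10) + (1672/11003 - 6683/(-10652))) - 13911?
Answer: -1627988809603/117203956 ≈ -13890.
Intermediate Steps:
V(N) = 2*N
(V(10) + (1672/11003 - 6683/(-10652))) - 13911 = (2*10 + (1672/11003 - 6683/(-10652))) - 13911 = (20 + (1672*(1/11003) - 6683*(-1/10652))) - 13911 = (20 + (1672/11003 + 6683/10652)) - 13911 = (20 + 91343193/117203956) - 13911 = 2435422313/117203956 - 13911 = -1627988809603/117203956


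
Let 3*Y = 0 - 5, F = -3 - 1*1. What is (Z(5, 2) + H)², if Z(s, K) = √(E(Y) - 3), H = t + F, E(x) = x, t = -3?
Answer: (21 - I*√42)²/9 ≈ 44.333 - 30.243*I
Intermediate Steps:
F = -4 (F = -3 - 1 = -4)
Y = -5/3 (Y = (0 - 5)/3 = (⅓)*(-5) = -5/3 ≈ -1.6667)
H = -7 (H = -3 - 4 = -7)
Z(s, K) = I*√42/3 (Z(s, K) = √(-5/3 - 3) = √(-14/3) = I*√42/3)
(Z(5, 2) + H)² = (I*√42/3 - 7)² = (-7 + I*√42/3)²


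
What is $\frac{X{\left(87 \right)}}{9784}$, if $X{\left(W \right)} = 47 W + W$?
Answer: $\frac{522}{1223} \approx 0.42682$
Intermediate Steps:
$X{\left(W \right)} = 48 W$
$\frac{X{\left(87 \right)}}{9784} = \frac{48 \cdot 87}{9784} = 4176 \cdot \frac{1}{9784} = \frac{522}{1223}$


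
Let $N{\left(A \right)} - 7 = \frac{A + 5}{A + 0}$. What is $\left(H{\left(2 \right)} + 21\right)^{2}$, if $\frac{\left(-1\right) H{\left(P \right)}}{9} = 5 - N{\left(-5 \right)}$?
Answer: $1521$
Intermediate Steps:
$N{\left(A \right)} = 7 + \frac{5 + A}{A}$ ($N{\left(A \right)} = 7 + \frac{A + 5}{A + 0} = 7 + \frac{5 + A}{A}$)
$H{\left(P \right)} = 18$ ($H{\left(P \right)} = - 9 \left(5 - \left(8 + \frac{5}{-5}\right)\right) = - 9 \left(5 - \left(8 + 5 \left(- \frac{1}{5}\right)\right)\right) = - 9 \left(5 - \left(8 - 1\right)\right) = - 9 \left(5 - 7\right) = \left(-9\right) \left(-2\right) = 18$)
$\left(H{\left(2 \right)} + 21\right)^{2} = \left(18 + 21\right)^{2} = 39^{2} = 1521$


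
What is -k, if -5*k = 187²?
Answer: 34969/5 ≈ 6993.8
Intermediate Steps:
k = -34969/5 (k = -⅕*187² = -⅕*34969 = -34969/5 ≈ -6993.8)
-k = -1*(-34969/5) = 34969/5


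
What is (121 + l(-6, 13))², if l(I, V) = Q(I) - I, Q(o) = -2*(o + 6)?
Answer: 16129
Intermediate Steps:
Q(o) = -12 - 2*o (Q(o) = -2*(6 + o) = -12 - 2*o)
l(I, V) = -12 - 3*I (l(I, V) = (-12 - 2*I) - I = -12 - 3*I)
(121 + l(-6, 13))² = (121 + (-12 - 3*(-6)))² = (121 + (-12 + 18))² = (121 + 6)² = 127² = 16129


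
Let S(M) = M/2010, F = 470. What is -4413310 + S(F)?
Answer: -887075263/201 ≈ -4.4133e+6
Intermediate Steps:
S(M) = M/2010 (S(M) = M*(1/2010) = M/2010)
-4413310 + S(F) = -4413310 + (1/2010)*470 = -4413310 + 47/201 = -887075263/201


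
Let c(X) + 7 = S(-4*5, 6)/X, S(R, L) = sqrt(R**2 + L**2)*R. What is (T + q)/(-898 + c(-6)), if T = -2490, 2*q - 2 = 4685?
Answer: 477297/2931050 + 1758*sqrt(109)/1465525 ≈ 0.17537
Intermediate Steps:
q = 4687/2 (q = 1 + (1/2)*4685 = 1 + 4685/2 = 4687/2 ≈ 2343.5)
S(R, L) = R*sqrt(L**2 + R**2) (S(R, L) = sqrt(L**2 + R**2)*R = R*sqrt(L**2 + R**2))
c(X) = -7 - 40*sqrt(109)/X (c(X) = -7 + ((-4*5)*sqrt(6**2 + (-4*5)**2))/X = -7 + (-20*sqrt(36 + (-20)**2))/X = -7 + (-20*sqrt(36 + 400))/X = -7 + (-40*sqrt(109))/X = -7 - 40*sqrt(109)/X)
(T + q)/(-898 + c(-6)) = (-2490 + 4687/2)/(-898 + (-7 - 40*sqrt(109)/(-6))) = -293/(2*(-898 + (-7 - 40*sqrt(109)*(-1/6)))) = -293/(2*(-898 + (-7 + 20*sqrt(109)/3))) = -293/(2*(-905 + 20*sqrt(109)/3))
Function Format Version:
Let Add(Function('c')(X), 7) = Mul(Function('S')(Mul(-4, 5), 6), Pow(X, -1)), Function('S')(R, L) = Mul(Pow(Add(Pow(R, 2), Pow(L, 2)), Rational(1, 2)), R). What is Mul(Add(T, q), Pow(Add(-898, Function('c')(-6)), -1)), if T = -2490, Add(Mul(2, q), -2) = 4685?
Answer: Add(Rational(477297, 2931050), Mul(Rational(1758, 1465525), Pow(109, Rational(1, 2)))) ≈ 0.17537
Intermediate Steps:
q = Rational(4687, 2) (q = Add(1, Mul(Rational(1, 2), 4685)) = Add(1, Rational(4685, 2)) = Rational(4687, 2) ≈ 2343.5)
Function('S')(R, L) = Mul(R, Pow(Add(Pow(L, 2), Pow(R, 2)), Rational(1, 2))) (Function('S')(R, L) = Mul(Pow(Add(Pow(L, 2), Pow(R, 2)), Rational(1, 2)), R) = Mul(R, Pow(Add(Pow(L, 2), Pow(R, 2)), Rational(1, 2))))
Function('c')(X) = Add(-7, Mul(-40, Pow(109, Rational(1, 2)), Pow(X, -1))) (Function('c')(X) = Add(-7, Mul(Mul(Mul(-4, 5), Pow(Add(Pow(6, 2), Pow(Mul(-4, 5), 2)), Rational(1, 2))), Pow(X, -1))) = Add(-7, Mul(Mul(-20, Pow(Add(36, Pow(-20, 2)), Rational(1, 2))), Pow(X, -1))) = Add(-7, Mul(Mul(-20, Pow(Add(36, 400), Rational(1, 2))), Pow(X, -1))) = Add(-7, Mul(Mul(-20, Pow(436, Rational(1, 2))), Pow(X, -1))) = Add(-7, Mul(Mul(-20, Mul(2, Pow(109, Rational(1, 2)))), Pow(X, -1))) = Add(-7, Mul(Mul(-40, Pow(109, Rational(1, 2))), Pow(X, -1))) = Add(-7, Mul(-40, Pow(109, Rational(1, 2)), Pow(X, -1))))
Mul(Add(T, q), Pow(Add(-898, Function('c')(-6)), -1)) = Mul(Add(-2490, Rational(4687, 2)), Pow(Add(-898, Add(-7, Mul(-40, Pow(109, Rational(1, 2)), Pow(-6, -1)))), -1)) = Mul(Rational(-293, 2), Pow(Add(-898, Add(-7, Mul(-40, Pow(109, Rational(1, 2)), Rational(-1, 6)))), -1)) = Mul(Rational(-293, 2), Pow(Add(-898, Add(-7, Mul(Rational(20, 3), Pow(109, Rational(1, 2))))), -1)) = Mul(Rational(-293, 2), Pow(Add(-905, Mul(Rational(20, 3), Pow(109, Rational(1, 2)))), -1))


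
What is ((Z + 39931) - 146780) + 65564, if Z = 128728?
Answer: 87443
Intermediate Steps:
((Z + 39931) - 146780) + 65564 = ((128728 + 39931) - 146780) + 65564 = (168659 - 146780) + 65564 = 21879 + 65564 = 87443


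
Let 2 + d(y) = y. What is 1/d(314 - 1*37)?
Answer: 1/275 ≈ 0.0036364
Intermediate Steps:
d(y) = -2 + y
1/d(314 - 1*37) = 1/(-2 + (314 - 1*37)) = 1/(-2 + (314 - 37)) = 1/(-2 + 277) = 1/275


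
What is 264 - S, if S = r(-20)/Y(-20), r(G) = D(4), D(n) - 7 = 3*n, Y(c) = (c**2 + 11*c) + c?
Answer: 42221/160 ≈ 263.88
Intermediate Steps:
Y(c) = c**2 + 12*c
D(n) = 7 + 3*n
r(G) = 19 (r(G) = 7 + 3*4 = 7 + 12 = 19)
S = 19/160 (S = 19/((-20*(12 - 20))) = 19/((-20*(-8))) = 19/160 ≈ 0.11875)
264 - S = 264 - 1*19/160 = 264 - 19/160 = 42221/160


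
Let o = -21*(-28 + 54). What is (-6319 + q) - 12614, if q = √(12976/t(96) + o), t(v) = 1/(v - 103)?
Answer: -18933 + I*√91378 ≈ -18933.0 + 302.29*I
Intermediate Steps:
t(v) = 1/(-103 + v)
o = -546 (o = -21*26 = -546)
q = I*√91378 (q = √(12976/(1/(-103 + 96)) - 546) = √(12976/(1/(-7)) - 546) = √(12976/(-⅐) - 546) = √(12976*(-7) - 546) = √(-90832 - 546) = √(-91378) = I*√91378 ≈ 302.29*I)
(-6319 + q) - 12614 = (-6319 + I*√91378) - 12614 = -18933 + I*√91378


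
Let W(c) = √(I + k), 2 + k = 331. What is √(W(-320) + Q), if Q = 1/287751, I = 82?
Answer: √(287751 + 82800638001*√411)/287751 ≈ 4.5026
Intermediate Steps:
k = 329 (k = -2 + 331 = 329)
Q = 1/287751 ≈ 3.4752e-6
W(c) = √411 (W(c) = √(82 + 329) = √411)
√(W(-320) + Q) = √(√411 + 1/287751) = √(1/287751 + √411)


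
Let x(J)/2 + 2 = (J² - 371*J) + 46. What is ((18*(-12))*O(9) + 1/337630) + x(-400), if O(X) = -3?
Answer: 208498679681/337630 ≈ 6.1754e+5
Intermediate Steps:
x(J) = 88 - 742*J + 2*J² (x(J) = -4 + 2*((J² - 371*J) + 46) = -4 + 2*(46 + J² - 371*J) = -4 + (92 - 742*J + 2*J²) = 88 - 742*J + 2*J²)
((18*(-12))*O(9) + 1/337630) + x(-400) = ((18*(-12))*(-3) + 1/337630) + (88 - 742*(-400) + 2*(-400)²) = (-216*(-3) + 1/337630) + (88 + 296800 + 2*160000) = (648 + 1/337630) + (88 + 296800 + 320000) = 218784241/337630 + 616888 = 208498679681/337630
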